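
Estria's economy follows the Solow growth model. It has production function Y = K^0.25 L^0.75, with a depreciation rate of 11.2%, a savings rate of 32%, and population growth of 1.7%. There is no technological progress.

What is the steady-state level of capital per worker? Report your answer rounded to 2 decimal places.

k* ≈ 3.36

Steady state requires s·f(k) = (n + δ)·k, i.e. s·k^α = (n + δ)·k.
Dividing both sides by k: k^(1−α) = s / (n + δ).
k^0.75 = 0.32 / (0.017 + 0.112) = 0.32 / 0.129 = 2.4806
k* = 2.4806^(1/0.75) ≈ 3.3580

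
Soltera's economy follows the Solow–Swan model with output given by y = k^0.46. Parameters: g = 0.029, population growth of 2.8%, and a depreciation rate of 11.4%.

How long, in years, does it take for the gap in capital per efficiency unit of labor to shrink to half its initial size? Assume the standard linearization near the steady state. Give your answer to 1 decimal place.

Near the steady state the convergence rate is λ = (1 − α)(n + g + δ).
λ = (1 − 0.46) × 0.171 = 0.54 × 0.171 = 0.09234
Half-life = ln 2 / λ = 0.6931 / 0.09234 ≈ 7.51 years

t_½ ≈ 7.5 years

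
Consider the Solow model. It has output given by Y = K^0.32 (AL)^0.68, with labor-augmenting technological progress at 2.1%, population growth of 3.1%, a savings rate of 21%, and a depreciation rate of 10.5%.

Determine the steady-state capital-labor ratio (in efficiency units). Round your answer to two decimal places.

At the steady state, Δk = 0, so s·k^α = (n + g + δ)·k.
Dividing both sides by k: k^(1−α) = s / (n + g + δ).
k^0.68 = 0.21 / (0.031 + 0.021 + 0.105) = 0.21 / 0.157 = 1.3376
k* = 1.3376^(1/0.68) ≈ 1.5338

k* ≈ 1.53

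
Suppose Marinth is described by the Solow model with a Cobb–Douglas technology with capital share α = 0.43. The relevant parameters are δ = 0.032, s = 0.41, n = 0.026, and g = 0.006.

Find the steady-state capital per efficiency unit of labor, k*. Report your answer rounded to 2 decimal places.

Steady state requires s·f(k) = (n + g + δ)·k, i.e. s·k^α = (n + g + δ)·k.
Dividing both sides by k: k^(1−α) = s / (n + g + δ).
k^0.57 = 0.41 / (0.026 + 0.006 + 0.032) = 0.41 / 0.064 = 6.4063
k* = 6.4063^(1/0.57) ≈ 26.0076

k* = 26.01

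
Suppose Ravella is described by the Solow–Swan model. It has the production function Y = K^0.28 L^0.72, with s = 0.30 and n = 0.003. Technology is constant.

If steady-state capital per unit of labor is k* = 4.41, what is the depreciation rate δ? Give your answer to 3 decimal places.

δ ≈ 0.100

Steady state requires s·f(k) = (n + δ)·k, i.e. s·k^α = (n + δ)·k.
So s / (n + δ) = (k*)^(1−α) = 4.41^0.72 = 2.9107.
Therefore n + δ = s / 2.9107 = 0.30 / 2.9107 = 0.1031, so δ = 0.1031 − 0.003 = 0.1001.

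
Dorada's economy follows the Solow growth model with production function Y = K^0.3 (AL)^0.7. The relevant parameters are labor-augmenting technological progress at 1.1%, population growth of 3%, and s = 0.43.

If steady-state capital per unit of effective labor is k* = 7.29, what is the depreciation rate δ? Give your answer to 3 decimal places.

At the steady state, Δk = 0, so s·k^α = (n + g + δ)·k.
So s / (n + g + δ) = (k*)^(1−α) = 7.29^0.7 = 4.0171.
Therefore n + g + δ = s / 4.0171 = 0.43 / 4.0171 = 0.1070, so δ = 0.1070 − 0.041 = 0.0660.

δ ≈ 0.066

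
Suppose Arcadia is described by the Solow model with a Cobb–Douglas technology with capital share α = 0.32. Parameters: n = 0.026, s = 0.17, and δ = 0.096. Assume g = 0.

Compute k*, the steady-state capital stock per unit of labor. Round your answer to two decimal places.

k* = 1.63

At the steady state, Δk = 0, so s·k^α = (n + δ)·k.
Dividing both sides by k: k^(1−α) = s / (n + δ).
k^0.68 = 0.17 / (0.026 + 0.096) = 0.17 / 0.122 = 1.3934
k* = 1.3934^(1/0.68) ≈ 1.6288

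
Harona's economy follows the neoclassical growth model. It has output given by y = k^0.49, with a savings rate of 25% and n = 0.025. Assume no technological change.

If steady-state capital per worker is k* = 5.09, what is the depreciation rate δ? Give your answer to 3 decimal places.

At the steady state, Δk = 0, so s·k^α = (n + δ)·k.
So s / (n + δ) = (k*)^(1−α) = 5.09^0.51 = 2.2931.
Therefore n + δ = s / 2.2931 = 0.25 / 2.2931 = 0.1090, so δ = 0.1090 − 0.025 = 0.0840.

δ ≈ 0.084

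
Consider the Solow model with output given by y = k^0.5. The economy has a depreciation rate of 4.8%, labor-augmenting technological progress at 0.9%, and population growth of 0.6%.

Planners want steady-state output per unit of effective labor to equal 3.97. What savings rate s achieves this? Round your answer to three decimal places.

s ≈ 0.250

In steady state, investment equals break-even investment: s·k^α = (n + g + δ)·k.
Since y* = [s/(n + g + δ)]^(α/(1−α)), we have s/(n + g + δ) = (y*)^((1−α)/α) = 3.97^1 = 3.9700.
Therefore s = 3.9700 × (n + g + δ) = 3.9700 × 0.063 = 0.2501.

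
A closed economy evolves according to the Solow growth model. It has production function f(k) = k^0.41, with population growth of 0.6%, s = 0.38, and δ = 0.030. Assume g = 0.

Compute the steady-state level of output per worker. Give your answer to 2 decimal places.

y* = 5.14

Steady state requires s·f(k) = (n + δ)·k, i.e. s·k^α = (n + δ)·k.
Dividing both sides by k: k^(1−α) = s / (n + δ).
k^0.59 = 0.38 / (0.006 + 0.030) = 0.38 / 0.036 = 10.5556
k* = 10.5556^(1/0.59) ≈ 54.2896
y* = (k*)^α = 54.2896^0.41 ≈ 5.1432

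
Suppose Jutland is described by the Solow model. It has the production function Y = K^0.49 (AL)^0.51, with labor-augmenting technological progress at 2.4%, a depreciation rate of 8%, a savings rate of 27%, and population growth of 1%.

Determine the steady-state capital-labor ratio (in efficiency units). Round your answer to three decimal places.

In steady state, investment equals break-even investment: s·k^α = (n + g + δ)·k.
Dividing both sides by k: k^(1−α) = s / (n + g + δ).
k^0.51 = 0.27 / (0.010 + 0.024 + 0.080) = 0.27 / 0.114 = 2.3684
k* = 2.3684^(1/0.51) ≈ 5.4228

k* ≈ 5.423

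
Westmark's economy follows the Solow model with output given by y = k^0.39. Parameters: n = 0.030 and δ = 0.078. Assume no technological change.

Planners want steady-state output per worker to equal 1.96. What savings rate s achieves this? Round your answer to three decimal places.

Steady state requires s·f(k) = (n + δ)·k, i.e. s·k^α = (n + δ)·k.
Since y* = [s/(n + δ)]^(α/(1−α)), we have s/(n + δ) = (y*)^((1−α)/α) = 1.96^1.5641 = 2.8650.
Therefore s = 2.8650 × (n + δ) = 2.8650 × 0.108 = 0.3094.

s ≈ 0.309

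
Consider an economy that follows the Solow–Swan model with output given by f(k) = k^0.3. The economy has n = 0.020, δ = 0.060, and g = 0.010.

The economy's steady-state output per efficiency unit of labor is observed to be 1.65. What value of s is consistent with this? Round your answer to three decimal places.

In steady state, investment equals break-even investment: s·k^α = (n + g + δ)·k.
Since y* = [s/(n + g + δ)]^(α/(1−α)), we have s/(n + g + δ) = (y*)^((1−α)/α) = 1.65^2.3333 = 3.2170.
Therefore s = 3.2170 × (n + g + δ) = 3.2170 × 0.090 = 0.2895.

s ≈ 0.290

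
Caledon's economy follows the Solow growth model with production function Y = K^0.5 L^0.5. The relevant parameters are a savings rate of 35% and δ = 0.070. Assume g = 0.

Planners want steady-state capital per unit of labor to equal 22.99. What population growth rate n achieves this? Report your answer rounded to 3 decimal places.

At the steady state, Δk = 0, so s·k^α = (n + δ)·k.
So s / (n + δ) = (k*)^(1−α) = 22.99^0.5 = 4.7948.
Therefore n + δ = s / 4.7948 = 0.35 / 4.7948 = 0.0730, so n = 0.0730 − 0.070 = 0.0030.

n ≈ 0.003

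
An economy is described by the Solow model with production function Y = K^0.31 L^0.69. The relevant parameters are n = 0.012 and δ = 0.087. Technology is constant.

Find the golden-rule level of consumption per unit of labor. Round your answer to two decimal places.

c_gold ≈ 1.15

At the golden rule, f'(k) = n + δ, so α·k^(α−1) = n + δ and k_gold = (α/(n + δ))^(1/(1−α)).
k_gold = (0.31/0.099)^(1/0.69) = 3.1313^1.4493 ≈ 5.2294
c_gold = f(k_gold) − (n + δ)·k_gold = 1.6700 − 0.099×5.2294 ≈ 1.1523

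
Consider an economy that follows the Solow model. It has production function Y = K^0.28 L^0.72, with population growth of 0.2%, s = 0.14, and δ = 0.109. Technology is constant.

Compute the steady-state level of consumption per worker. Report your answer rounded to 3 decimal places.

Steady state requires s·f(k) = (n + δ)·k, i.e. s·k^α = (n + δ)·k.
Dividing both sides by k: k^(1−α) = s / (n + δ).
k^0.72 = 0.14 / (0.002 + 0.109) = 0.14 / 0.111 = 1.2613
k* = 1.2613^(1/0.72) ≈ 1.3805
y* = (k*)^α = 1.3805^0.28 ≈ 1.0945
c* = (1 − s)·y* = (1 − 0.14) × 1.0945 ≈ 0.9413

c* = 0.941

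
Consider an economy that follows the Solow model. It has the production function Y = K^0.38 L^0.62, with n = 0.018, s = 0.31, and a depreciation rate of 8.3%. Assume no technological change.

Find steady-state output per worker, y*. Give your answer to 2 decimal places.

At the steady state, Δk = 0, so s·k^α = (n + δ)·k.
Rearranging, k^(1−α) = s / (n + δ).
k^0.62 = 0.31 / (0.018 + 0.083) = 0.31 / 0.101 = 3.0693
k* = 3.0693^(1/0.62) ≈ 6.1031
y* = (k*)^α = 6.1031^0.38 ≈ 1.9884

y* = 1.99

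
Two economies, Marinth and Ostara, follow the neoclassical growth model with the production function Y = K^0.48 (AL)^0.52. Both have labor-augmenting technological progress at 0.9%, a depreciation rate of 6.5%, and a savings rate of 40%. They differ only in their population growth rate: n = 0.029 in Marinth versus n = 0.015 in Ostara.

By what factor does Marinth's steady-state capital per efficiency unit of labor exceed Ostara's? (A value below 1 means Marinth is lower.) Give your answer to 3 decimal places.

Steady-state k* = [s/(n + g + δ)]^(1/(1−α)), so the ratio is [ (s_M/(n + g + δ)_M) / (s_O/(n + g + δ)_O) ]^1.9231.
s_M/(n + g + δ)_M = 0.40/0.103 = 3.8835; s_O/(n + g + δ)_O = 0.40/0.089 = 4.4944.
Ratio = (3.8835/4.4944)^1.9231 = 0.8641^1.9231 ≈ 0.7551

k*_M / k*_O ≈ 0.755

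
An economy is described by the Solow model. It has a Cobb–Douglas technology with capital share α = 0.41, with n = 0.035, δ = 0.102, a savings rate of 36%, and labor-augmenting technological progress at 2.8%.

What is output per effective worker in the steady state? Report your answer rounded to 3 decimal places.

At the steady state, Δk = 0, so s·k^α = (n + g + δ)·k.
Dividing both sides by k: k^(1−α) = s / (n + g + δ).
k^0.59 = 0.36 / (0.035 + 0.028 + 0.102) = 0.36 / 0.165 = 2.1818
k* = 2.1818^(1/0.59) ≈ 3.7520
y* = (k*)^α = 3.7520^0.41 ≈ 1.7197

y* = 1.720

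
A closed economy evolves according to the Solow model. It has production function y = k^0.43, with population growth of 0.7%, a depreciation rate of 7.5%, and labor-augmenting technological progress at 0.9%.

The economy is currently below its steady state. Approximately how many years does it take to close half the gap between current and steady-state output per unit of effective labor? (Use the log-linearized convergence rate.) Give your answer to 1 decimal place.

Near the steady state the convergence rate is λ = (1 − α)(n + g + δ).
λ = (1 − 0.43) × 0.091 = 0.57 × 0.091 = 0.05187
Half-life = ln 2 / λ = 0.6931 / 0.05187 ≈ 13.36 years

t_½ ≈ 13.4 years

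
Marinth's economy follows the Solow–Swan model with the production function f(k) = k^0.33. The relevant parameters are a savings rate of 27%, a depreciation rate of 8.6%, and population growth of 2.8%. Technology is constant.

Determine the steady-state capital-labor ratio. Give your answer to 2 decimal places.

k* ≈ 3.62

At the steady state, Δk = 0, so s·k^α = (n + δ)·k.
Dividing both sides by k: k^(1−α) = s / (n + δ).
k^0.67 = 0.27 / (0.028 + 0.086) = 0.27 / 0.114 = 2.3684
k* = 2.3684^(1/0.67) ≈ 3.6215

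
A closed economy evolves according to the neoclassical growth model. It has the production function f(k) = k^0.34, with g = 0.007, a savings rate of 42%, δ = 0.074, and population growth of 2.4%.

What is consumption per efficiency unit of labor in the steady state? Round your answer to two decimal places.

c* ≈ 1.18

At the steady state, Δk = 0, so s·k^α = (n + g + δ)·k.
Dividing both sides by k: k^(1−α) = s / (n + g + δ).
k^0.66 = 0.42 / (0.024 + 0.007 + 0.074) = 0.42 / 0.105 = 4.0000
k* = 4.0000^(1/0.66) ≈ 8.1698
y* = (k*)^α = 8.1698^0.34 ≈ 2.0425
c* = (1 − s)·y* = (1 − 0.42) × 2.0425 ≈ 1.1847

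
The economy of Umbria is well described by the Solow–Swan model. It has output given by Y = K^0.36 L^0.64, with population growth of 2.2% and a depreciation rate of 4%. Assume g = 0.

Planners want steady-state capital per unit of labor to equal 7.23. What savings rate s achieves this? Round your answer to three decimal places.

s ≈ 0.220

At the steady state, Δk = 0, so s·k^α = (n + δ)·k.
So s / (n + δ) = (k*)^(1−α) = 7.23^0.64 = 3.5469.
Therefore s = 3.5469 × (n + δ) = 3.5469 × 0.062 = 0.2199.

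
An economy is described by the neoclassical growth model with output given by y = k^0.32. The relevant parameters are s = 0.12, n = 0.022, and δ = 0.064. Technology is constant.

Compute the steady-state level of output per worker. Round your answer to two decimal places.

y* = 1.17

In steady state, investment equals break-even investment: s·k^α = (n + δ)·k.
Dividing both sides by k: k^(1−α) = s / (n + δ).
k^0.68 = 0.12 / (0.022 + 0.064) = 0.12 / 0.086 = 1.3953
k* = 1.3953^(1/0.68) ≈ 1.6321
y* = (k*)^α = 1.6321^0.32 ≈ 1.1697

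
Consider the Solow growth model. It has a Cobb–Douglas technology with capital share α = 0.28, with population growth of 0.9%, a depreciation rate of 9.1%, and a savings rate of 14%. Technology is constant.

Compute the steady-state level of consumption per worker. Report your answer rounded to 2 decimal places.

Steady state requires s·f(k) = (n + δ)·k, i.e. s·k^α = (n + δ)·k.
Rearranging, k^(1−α) = s / (n + δ).
k^0.72 = 0.14 / (0.009 + 0.091) = 0.14 / 0.100 = 1.4000
k* = 1.4000^(1/0.72) ≈ 1.5957
y* = (k*)^α = 1.5957^0.28 ≈ 1.1398
c* = (1 − s)·y* = (1 − 0.14) × 1.1398 ≈ 0.9802

c* ≈ 0.98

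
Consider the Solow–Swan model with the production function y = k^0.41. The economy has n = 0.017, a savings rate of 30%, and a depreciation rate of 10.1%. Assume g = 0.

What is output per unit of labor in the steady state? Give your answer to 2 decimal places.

y* = 1.91

At the steady state, Δk = 0, so s·k^α = (n + δ)·k.
Rearranging, k^(1−α) = s / (n + δ).
k^0.59 = 0.30 / (0.017 + 0.101) = 0.30 / 0.118 = 2.5424
k* = 2.5424^(1/0.59) ≈ 4.8624
y* = (k*)^α = 4.8624^0.41 ≈ 1.9125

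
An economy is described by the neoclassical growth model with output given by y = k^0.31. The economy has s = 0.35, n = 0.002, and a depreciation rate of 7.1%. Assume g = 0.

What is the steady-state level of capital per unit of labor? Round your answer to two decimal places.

Steady state requires s·f(k) = (n + δ)·k, i.e. s·k^α = (n + δ)·k.
Rearranging, k^(1−α) = s / (n + δ).
k^0.69 = 0.35 / (0.002 + 0.071) = 0.35 / 0.073 = 4.7945
k* = 4.7945^(1/0.69) ≈ 9.6958

k* = 9.70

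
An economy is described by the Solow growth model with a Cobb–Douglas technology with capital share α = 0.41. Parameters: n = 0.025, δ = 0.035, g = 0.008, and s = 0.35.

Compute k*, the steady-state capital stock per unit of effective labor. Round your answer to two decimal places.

k* = 16.07

In steady state, investment equals break-even investment: s·k^α = (n + g + δ)·k.
Rearranging, k^(1−α) = s / (n + g + δ).
k^0.59 = 0.35 / (0.025 + 0.008 + 0.035) = 0.35 / 0.068 = 5.1471
k* = 5.1471^(1/0.59) ≈ 16.0708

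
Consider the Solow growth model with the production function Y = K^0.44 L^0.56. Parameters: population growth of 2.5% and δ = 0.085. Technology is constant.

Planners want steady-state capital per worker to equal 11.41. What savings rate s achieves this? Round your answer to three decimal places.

In steady state, investment equals break-even investment: s·k^α = (n + δ)·k.
So s / (n + δ) = (k*)^(1−α) = 11.41^0.56 = 3.9091.
Therefore s = 3.9091 × (n + δ) = 3.9091 × 0.110 = 0.4300.

s ≈ 0.430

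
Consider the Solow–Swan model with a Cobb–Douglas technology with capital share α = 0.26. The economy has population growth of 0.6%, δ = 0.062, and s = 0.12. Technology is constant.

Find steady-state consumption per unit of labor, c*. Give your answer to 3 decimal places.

c* = 1.074

In steady state, investment equals break-even investment: s·k^α = (n + δ)·k.
Dividing both sides by k: k^(1−α) = s / (n + δ).
k^0.74 = 0.12 / (0.006 + 0.062) = 0.12 / 0.068 = 1.7647
k* = 1.7647^(1/0.74) ≈ 2.1545
y* = (k*)^α = 2.1545^0.26 ≈ 1.2209
c* = (1 − s)·y* = (1 − 0.12) × 1.2209 ≈ 1.0744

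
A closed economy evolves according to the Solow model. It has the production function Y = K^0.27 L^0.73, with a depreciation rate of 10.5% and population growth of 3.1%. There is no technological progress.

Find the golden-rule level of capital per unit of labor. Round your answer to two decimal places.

k_gold ≈ 2.56

The golden rule sets f'(k) = n + δ, i.e. α·k^(α−1) = n + δ.
So k^(1−α) = α / (n + δ) = 0.27 / 0.136 = 1.9853.
k_gold = 1.9853^(1/0.73) ≈ 2.5585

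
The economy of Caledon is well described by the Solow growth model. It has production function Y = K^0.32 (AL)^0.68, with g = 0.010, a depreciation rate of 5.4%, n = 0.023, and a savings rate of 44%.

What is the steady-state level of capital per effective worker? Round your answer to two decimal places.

k* = 10.84

In steady state, investment equals break-even investment: s·k^α = (n + g + δ)·k.
Rearranging, k^(1−α) = s / (n + g + δ).
k^0.68 = 0.44 / (0.023 + 0.010 + 0.054) = 0.44 / 0.087 = 5.0575
k* = 5.0575^(1/0.68) ≈ 10.8443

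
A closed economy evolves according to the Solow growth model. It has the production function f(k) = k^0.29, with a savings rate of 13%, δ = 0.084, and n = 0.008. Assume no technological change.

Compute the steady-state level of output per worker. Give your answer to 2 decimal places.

At the steady state, Δk = 0, so s·k^α = (n + δ)·k.
Dividing both sides by k: k^(1−α) = s / (n + δ).
k^0.71 = 0.13 / (0.008 + 0.084) = 0.13 / 0.092 = 1.4130
k* = 1.4130^(1/0.71) ≈ 1.6273
y* = (k*)^α = 1.6273^0.29 ≈ 1.1517

y* = 1.15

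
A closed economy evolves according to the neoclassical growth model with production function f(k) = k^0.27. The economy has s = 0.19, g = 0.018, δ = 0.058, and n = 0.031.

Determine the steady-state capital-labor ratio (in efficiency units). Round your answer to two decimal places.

k* = 2.20

Steady state requires s·f(k) = (n + g + δ)·k, i.e. s·k^α = (n + g + δ)·k.
Dividing both sides by k: k^(1−α) = s / (n + g + δ).
k^0.73 = 0.19 / (0.031 + 0.018 + 0.058) = 0.19 / 0.107 = 1.7757
k* = 1.7757^(1/0.73) ≈ 2.1958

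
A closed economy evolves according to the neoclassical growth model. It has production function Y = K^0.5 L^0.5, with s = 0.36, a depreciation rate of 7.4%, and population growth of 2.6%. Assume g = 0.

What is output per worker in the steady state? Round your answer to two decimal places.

In steady state, investment equals break-even investment: s·k^α = (n + δ)·k.
Rearranging, k^(1−α) = s / (n + δ).
k^0.5 = 0.36 / (0.026 + 0.074) = 0.36 / 0.100 = 3.6000
k* = 3.6000^(1/0.5) ≈ 12.9600
y* = (k*)^α = 12.9600^0.5 ≈ 3.6000

y* = 3.60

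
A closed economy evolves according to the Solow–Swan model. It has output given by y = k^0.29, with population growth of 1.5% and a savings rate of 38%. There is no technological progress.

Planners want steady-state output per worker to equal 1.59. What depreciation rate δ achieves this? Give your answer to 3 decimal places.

At the steady state, Δk = 0, so s·k^α = (n + δ)·k.
Since y* = [s/(n + δ)]^(α/(1−α)), we have s/(n + δ) = (y*)^((1−α)/α) = 1.59^2.4483 = 3.1123.
Therefore n + δ = s / 3.1123 = 0.38 / 3.1123 = 0.1221, so δ = 0.1221 − 0.015 = 0.1071.

δ ≈ 0.107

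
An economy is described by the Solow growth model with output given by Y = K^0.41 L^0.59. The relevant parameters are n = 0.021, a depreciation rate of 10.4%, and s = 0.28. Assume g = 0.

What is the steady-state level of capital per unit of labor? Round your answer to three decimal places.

At the steady state, Δk = 0, so s·k^α = (n + δ)·k.
Dividing both sides by k: k^(1−α) = s / (n + δ).
k^0.59 = 0.28 / (0.021 + 0.104) = 0.28 / 0.125 = 2.2400
k* = 2.2400^(1/0.59) ≈ 3.9232

k* = 3.923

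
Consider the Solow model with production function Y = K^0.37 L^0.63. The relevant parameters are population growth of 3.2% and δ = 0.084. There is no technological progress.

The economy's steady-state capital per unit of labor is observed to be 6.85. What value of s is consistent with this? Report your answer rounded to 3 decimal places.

Steady state requires s·f(k) = (n + δ)·k, i.e. s·k^α = (n + δ)·k.
So s / (n + δ) = (k*)^(1−α) = 6.85^0.63 = 3.3611.
Therefore s = 3.3611 × (n + δ) = 3.3611 × 0.116 = 0.3899.

s ≈ 0.390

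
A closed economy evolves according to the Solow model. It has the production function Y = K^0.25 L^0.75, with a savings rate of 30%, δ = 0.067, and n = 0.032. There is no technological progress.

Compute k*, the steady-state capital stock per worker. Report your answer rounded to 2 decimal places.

Steady state requires s·f(k) = (n + δ)·k, i.e. s·k^α = (n + δ)·k.
Rearranging, k^(1−α) = s / (n + δ).
k^0.75 = 0.30 / (0.032 + 0.067) = 0.30 / 0.099 = 3.0303
k* = 3.0303^(1/0.75) ≈ 4.3851

k* = 4.39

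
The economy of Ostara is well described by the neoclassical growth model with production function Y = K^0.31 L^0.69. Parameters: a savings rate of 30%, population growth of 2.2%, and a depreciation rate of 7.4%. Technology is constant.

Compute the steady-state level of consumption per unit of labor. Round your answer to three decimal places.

Steady state requires s·f(k) = (n + δ)·k, i.e. s·k^α = (n + δ)·k.
Dividing both sides by k: k^(1−α) = s / (n + δ).
k^0.69 = 0.30 / (0.022 + 0.074) = 0.30 / 0.096 = 3.1250
k* = 3.1250^(1/0.69) ≈ 5.2140
y* = (k*)^α = 5.2140^0.31 ≈ 1.6685
c* = (1 − s)·y* = (1 − 0.30) × 1.6685 ≈ 1.1680

c* ≈ 1.168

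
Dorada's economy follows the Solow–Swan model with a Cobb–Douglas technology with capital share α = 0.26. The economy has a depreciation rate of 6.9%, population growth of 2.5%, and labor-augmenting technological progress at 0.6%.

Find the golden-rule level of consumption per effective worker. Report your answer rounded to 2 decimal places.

c_gold ≈ 1.04

At the golden rule, f'(k) = n + g + δ, so α·k^(α−1) = n + g + δ and k_gold = (α/(n + g + δ))^(1/(1−α)).
k_gold = (0.26/0.100)^(1/0.74) = 2.6000^1.3514 ≈ 3.6374
c_gold = f(k_gold) − (n + g + δ)·k_gold = 1.3990 − 0.100×3.6374 ≈ 1.0353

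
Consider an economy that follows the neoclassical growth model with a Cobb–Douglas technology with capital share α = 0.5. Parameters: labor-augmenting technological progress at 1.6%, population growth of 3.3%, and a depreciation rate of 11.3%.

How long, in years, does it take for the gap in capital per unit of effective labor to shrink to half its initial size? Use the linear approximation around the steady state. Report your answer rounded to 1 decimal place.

Near the steady state the convergence rate is λ = (1 − α)(n + g + δ).
λ = (1 − 0.5) × 0.162 = 0.5 × 0.162 = 0.0810
Half-life = ln 2 / λ = 0.6931 / 0.0810 ≈ 8.56 years

about 8.6 years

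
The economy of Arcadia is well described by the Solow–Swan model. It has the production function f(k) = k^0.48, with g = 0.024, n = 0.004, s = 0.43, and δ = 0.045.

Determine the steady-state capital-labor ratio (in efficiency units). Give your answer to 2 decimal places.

In steady state, investment equals break-even investment: s·k^α = (n + g + δ)·k.
Dividing both sides by k: k^(1−α) = s / (n + g + δ).
k^0.52 = 0.43 / (0.004 + 0.024 + 0.045) = 0.43 / 0.073 = 5.8904
k* = 5.8904^(1/0.52) ≈ 30.2725

k* = 30.27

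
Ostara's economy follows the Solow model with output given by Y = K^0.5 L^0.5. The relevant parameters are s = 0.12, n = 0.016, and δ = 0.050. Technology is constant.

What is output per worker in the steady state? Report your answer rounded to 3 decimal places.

At the steady state, Δk = 0, so s·k^α = (n + δ)·k.
Dividing both sides by k: k^(1−α) = s / (n + δ).
k^0.5 = 0.12 / (0.016 + 0.050) = 0.12 / 0.066 = 1.8182
k* = 1.8182^(1/0.5) ≈ 3.3059
y* = (k*)^α = 3.3059^0.5 ≈ 1.8182

y* = 1.818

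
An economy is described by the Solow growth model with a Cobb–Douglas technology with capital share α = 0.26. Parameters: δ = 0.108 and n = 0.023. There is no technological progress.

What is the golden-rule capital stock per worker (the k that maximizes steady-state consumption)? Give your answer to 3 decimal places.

The golden rule sets f'(k) = n + δ, i.e. α·k^(α−1) = n + δ.
So k^(1−α) = α / (n + δ) = 0.26 / 0.131 = 1.9847.
k_gold = 1.9847^(1/0.74) ≈ 2.5252

k_gold ≈ 2.525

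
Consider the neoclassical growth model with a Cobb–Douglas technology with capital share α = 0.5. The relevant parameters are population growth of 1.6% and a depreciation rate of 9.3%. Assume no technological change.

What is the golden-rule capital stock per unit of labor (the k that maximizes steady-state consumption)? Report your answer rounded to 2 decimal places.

The golden rule sets f'(k) = n + δ, i.e. α·k^(α−1) = n + δ.
So k^(1−α) = α / (n + δ) = 0.5 / 0.109 = 4.5872.
k_gold = 4.5872^(1/0.5) ≈ 21.0424

k_gold ≈ 21.04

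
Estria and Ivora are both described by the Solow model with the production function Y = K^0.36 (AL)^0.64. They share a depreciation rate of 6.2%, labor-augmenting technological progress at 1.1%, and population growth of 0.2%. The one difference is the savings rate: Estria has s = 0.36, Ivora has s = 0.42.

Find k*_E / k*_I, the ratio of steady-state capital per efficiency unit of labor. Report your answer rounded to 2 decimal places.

Steady-state k* = [s/(n + g + δ)]^(1/(1−α)), so the ratio is [ (s_E/(n + g + δ)_E) / (s_I/(n + g + δ)_I) ]^1.5625.
s_E/(n + g + δ)_E = 0.36/0.075 = 4.8000; s_I/(n + g + δ)_I = 0.42/0.075 = 5.6000.
Ratio = (4.8000/5.6000)^1.5625 = 0.8571^1.5625 ≈ 0.7859

ratio ≈ 0.79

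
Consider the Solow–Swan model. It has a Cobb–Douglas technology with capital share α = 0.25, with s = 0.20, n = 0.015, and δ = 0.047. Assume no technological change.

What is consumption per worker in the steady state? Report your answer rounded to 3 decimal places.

c* ≈ 1.182

Steady state requires s·f(k) = (n + δ)·k, i.e. s·k^α = (n + δ)·k.
Rearranging, k^(1−α) = s / (n + δ).
k^0.75 = 0.20 / (0.015 + 0.047) = 0.20 / 0.062 = 3.2258
k* = 3.2258^(1/0.75) ≈ 4.7663
y* = (k*)^α = 4.7663^0.25 ≈ 1.4776
c* = (1 − s)·y* = (1 − 0.20) × 1.4776 ≈ 1.1821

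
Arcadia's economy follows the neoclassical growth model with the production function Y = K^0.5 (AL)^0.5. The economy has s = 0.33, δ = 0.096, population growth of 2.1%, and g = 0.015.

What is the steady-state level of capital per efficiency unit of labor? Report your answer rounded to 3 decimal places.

k* = 6.250

Steady state requires s·f(k) = (n + g + δ)·k, i.e. s·k^α = (n + g + δ)·k.
Rearranging, k^(1−α) = s / (n + g + δ).
k^0.5 = 0.33 / (0.021 + 0.015 + 0.096) = 0.33 / 0.132 = 2.5000
k* = 2.5000^(1/0.5) ≈ 6.2500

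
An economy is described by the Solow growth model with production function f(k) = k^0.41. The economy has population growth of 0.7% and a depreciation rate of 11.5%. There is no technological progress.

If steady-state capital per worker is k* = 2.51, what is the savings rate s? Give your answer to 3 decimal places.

s ≈ 0.210

In steady state, investment equals break-even investment: s·k^α = (n + δ)·k.
So s / (n + δ) = (k*)^(1−α) = 2.51^0.59 = 1.7211.
Therefore s = 1.7211 × (n + δ) = 1.7211 × 0.122 = 0.2100.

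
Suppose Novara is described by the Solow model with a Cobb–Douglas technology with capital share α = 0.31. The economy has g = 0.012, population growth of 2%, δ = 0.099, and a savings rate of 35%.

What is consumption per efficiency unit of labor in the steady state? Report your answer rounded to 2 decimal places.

c* = 1.01

In steady state, investment equals break-even investment: s·k^α = (n + g + δ)·k.
Dividing both sides by k: k^(1−α) = s / (n + g + δ).
k^0.69 = 0.35 / (0.020 + 0.012 + 0.099) = 0.35 / 0.131 = 2.6718
k* = 2.6718^(1/0.69) ≈ 4.1549
y* = (k*)^α = 4.1549^0.31 ≈ 1.5551
c* = (1 − s)·y* = (1 − 0.35) × 1.5551 ≈ 1.0108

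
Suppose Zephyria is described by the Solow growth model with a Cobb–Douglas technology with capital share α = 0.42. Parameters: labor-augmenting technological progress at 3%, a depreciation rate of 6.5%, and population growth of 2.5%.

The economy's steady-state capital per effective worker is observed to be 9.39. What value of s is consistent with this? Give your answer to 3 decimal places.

s ≈ 0.440

At the steady state, Δk = 0, so s·k^α = (n + g + δ)·k.
So s / (n + g + δ) = (k*)^(1−α) = 9.39^0.58 = 3.6656.
Therefore s = 3.6656 × (n + g + δ) = 3.6656 × 0.120 = 0.4399.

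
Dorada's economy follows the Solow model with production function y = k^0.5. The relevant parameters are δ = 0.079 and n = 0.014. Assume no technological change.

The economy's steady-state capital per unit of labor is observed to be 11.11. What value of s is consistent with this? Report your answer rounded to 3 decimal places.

s ≈ 0.310

Steady state requires s·f(k) = (n + δ)·k, i.e. s·k^α = (n + δ)·k.
So s / (n + δ) = (k*)^(1−α) = 11.11^0.5 = 3.3332.
Therefore s = 3.3332 × (n + δ) = 3.3332 × 0.093 = 0.3100.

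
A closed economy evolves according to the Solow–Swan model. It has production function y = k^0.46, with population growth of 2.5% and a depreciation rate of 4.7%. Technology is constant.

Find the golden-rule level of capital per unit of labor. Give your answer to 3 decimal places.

k_gold ≈ 31.012

The golden rule sets f'(k) = n + δ, i.e. α·k^(α−1) = n + δ.
So k^(1−α) = α / (n + δ) = 0.46 / 0.072 = 6.3889.
k_gold = 6.3889^(1/0.54) ≈ 31.0120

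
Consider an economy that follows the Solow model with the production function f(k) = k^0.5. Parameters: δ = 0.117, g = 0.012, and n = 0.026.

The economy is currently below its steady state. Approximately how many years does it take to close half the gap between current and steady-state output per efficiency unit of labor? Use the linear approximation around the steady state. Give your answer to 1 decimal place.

t_½ ≈ 8.9 years

Near the steady state the convergence rate is λ = (1 − α)(n + g + δ).
λ = (1 − 0.5) × 0.155 = 0.5 × 0.155 = 0.0775
Half-life = ln 2 / λ = 0.6931 / 0.0775 ≈ 8.94 years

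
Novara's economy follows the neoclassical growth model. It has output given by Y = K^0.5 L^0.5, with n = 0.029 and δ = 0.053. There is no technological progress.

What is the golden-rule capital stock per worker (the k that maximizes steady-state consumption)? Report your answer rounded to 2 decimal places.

k_gold ≈ 37.18

The golden rule sets f'(k) = n + δ, i.e. α·k^(α−1) = n + δ.
So k^(1−α) = α / (n + δ) = 0.5 / 0.082 = 6.0976.
k_gold = 6.0976^(1/0.5) ≈ 37.1807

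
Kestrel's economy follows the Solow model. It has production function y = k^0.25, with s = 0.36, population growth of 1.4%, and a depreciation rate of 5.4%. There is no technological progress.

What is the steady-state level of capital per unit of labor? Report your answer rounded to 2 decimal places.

k* ≈ 9.23

At the steady state, Δk = 0, so s·k^α = (n + δ)·k.
Rearranging, k^(1−α) = s / (n + δ).
k^0.75 = 0.36 / (0.014 + 0.054) = 0.36 / 0.068 = 5.2941
k* = 5.2941^(1/0.75) ≈ 9.2269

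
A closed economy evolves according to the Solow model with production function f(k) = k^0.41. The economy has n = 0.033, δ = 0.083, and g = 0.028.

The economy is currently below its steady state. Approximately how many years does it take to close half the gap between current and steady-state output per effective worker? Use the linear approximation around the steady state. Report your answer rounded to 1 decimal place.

t_½ ≈ 8.2 years

Near the steady state the convergence rate is λ = (1 − α)(n + g + δ).
λ = (1 − 0.41) × 0.144 = 0.59 × 0.144 = 0.08496
Half-life = ln 2 / λ = 0.6931 / 0.08496 ≈ 8.16 years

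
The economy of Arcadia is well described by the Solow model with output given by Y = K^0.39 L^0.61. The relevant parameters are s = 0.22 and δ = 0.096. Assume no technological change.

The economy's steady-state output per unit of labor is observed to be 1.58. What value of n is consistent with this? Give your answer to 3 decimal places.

n ≈ 0.012

At the steady state, Δk = 0, so s·k^α = (n + δ)·k.
Since y* = [s/(n + δ)]^(α/(1−α)), we have s/(n + δ) = (y*)^((1−α)/α) = 1.58^1.5641 = 2.0451.
Therefore n + δ = s / 2.0451 = 0.22 / 2.0451 = 0.1076, so n = 0.1076 − 0.096 = 0.0116.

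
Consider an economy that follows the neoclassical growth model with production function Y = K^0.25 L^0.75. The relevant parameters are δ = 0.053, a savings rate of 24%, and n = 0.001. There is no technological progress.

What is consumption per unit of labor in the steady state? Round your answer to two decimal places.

c* ≈ 1.25

At the steady state, Δk = 0, so s·k^α = (n + δ)·k.
Dividing both sides by k: k^(1−α) = s / (n + δ).
k^0.75 = 0.24 / (0.001 + 0.053) = 0.24 / 0.054 = 4.4444
k* = 4.4444^(1/0.75) ≈ 7.3072
y* = (k*)^α = 7.3072^0.25 ≈ 1.6441
c* = (1 − s)·y* = (1 − 0.24) × 1.6441 ≈ 1.2495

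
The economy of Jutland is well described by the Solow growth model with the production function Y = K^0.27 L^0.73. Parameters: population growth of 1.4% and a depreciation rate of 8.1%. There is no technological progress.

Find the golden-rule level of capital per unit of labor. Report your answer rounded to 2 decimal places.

k_gold ≈ 4.18

The golden rule sets f'(k) = n + δ, i.e. α·k^(α−1) = n + δ.
So k^(1−α) = α / (n + δ) = 0.27 / 0.095 = 2.8421.
k_gold = 2.8421^(1/0.73) ≈ 4.1824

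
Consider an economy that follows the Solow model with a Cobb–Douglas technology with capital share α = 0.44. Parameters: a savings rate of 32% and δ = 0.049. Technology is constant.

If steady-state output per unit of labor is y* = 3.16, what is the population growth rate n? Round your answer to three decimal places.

n ≈ 0.025

Steady state requires s·f(k) = (n + δ)·k, i.e. s·k^α = (n + δ)·k.
Since y* = [s/(n + δ)]^(α/(1−α)), we have s/(n + δ) = (y*)^((1−α)/α) = 3.16^1.2727 = 4.3247.
Therefore n + δ = s / 4.3247 = 0.32 / 4.3247 = 0.0740, so n = 0.0740 − 0.049 = 0.0250.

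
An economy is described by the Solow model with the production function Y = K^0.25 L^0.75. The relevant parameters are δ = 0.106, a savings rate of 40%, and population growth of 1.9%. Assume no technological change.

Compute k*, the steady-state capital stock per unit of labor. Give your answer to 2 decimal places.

k* = 4.72

In steady state, investment equals break-even investment: s·k^α = (n + δ)·k.
Dividing both sides by k: k^(1−α) = s / (n + δ).
k^0.75 = 0.40 / (0.019 + 0.106) = 0.40 / 0.125 = 3.2000
k* = 3.2000^(1/0.75) ≈ 4.7156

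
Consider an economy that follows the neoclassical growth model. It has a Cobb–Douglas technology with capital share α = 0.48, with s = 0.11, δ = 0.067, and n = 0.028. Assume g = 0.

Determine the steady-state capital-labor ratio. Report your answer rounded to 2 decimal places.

Steady state requires s·f(k) = (n + δ)·k, i.e. s·k^α = (n + δ)·k.
Dividing both sides by k: k^(1−α) = s / (n + δ).
k^0.52 = 0.11 / (0.028 + 0.067) = 0.11 / 0.095 = 1.1579
k* = 1.1579^(1/0.52) ≈ 1.3257

k* ≈ 1.33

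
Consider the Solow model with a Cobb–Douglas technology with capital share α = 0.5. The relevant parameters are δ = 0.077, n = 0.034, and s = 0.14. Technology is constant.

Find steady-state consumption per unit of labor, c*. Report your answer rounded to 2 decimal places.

Steady state requires s·f(k) = (n + δ)·k, i.e. s·k^α = (n + δ)·k.
Rearranging, k^(1−α) = s / (n + δ).
k^0.5 = 0.14 / (0.034 + 0.077) = 0.14 / 0.111 = 1.2613
k* = 1.2613^(1/0.5) ≈ 1.5909
y* = (k*)^α = 1.5909^0.5 ≈ 1.2613
c* = (1 − s)·y* = (1 − 0.14) × 1.2613 ≈ 1.0847

c* = 1.08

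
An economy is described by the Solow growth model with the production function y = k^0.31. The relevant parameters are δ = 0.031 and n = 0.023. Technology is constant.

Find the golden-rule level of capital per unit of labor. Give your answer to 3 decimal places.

k_gold ≈ 12.588

The golden rule sets f'(k) = n + δ, i.e. α·k^(α−1) = n + δ.
So k^(1−α) = α / (n + δ) = 0.31 / 0.054 = 5.7407.
k_gold = 5.7407^(1/0.69) ≈ 12.5878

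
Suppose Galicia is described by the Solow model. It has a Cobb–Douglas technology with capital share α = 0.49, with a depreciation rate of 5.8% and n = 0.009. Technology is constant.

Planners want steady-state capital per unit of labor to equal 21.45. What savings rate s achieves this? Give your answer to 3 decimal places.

Steady state requires s·f(k) = (n + δ)·k, i.e. s·k^α = (n + δ)·k.
So s / (n + δ) = (k*)^(1−α) = 21.45^0.51 = 4.7756.
Therefore s = 4.7756 × (n + δ) = 4.7756 × 0.067 = 0.3200.

s ≈ 0.320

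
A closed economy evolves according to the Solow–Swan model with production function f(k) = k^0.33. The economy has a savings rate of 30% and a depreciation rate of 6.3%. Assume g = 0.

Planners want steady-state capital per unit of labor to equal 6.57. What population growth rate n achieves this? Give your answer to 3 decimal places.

Steady state requires s·f(k) = (n + δ)·k, i.e. s·k^α = (n + δ)·k.
So s / (n + δ) = (k*)^(1−α) = 6.57^0.67 = 3.5300.
Therefore n + δ = s / 3.5300 = 0.30 / 3.5300 = 0.0850, so n = 0.0850 − 0.063 = 0.0220.

n ≈ 0.022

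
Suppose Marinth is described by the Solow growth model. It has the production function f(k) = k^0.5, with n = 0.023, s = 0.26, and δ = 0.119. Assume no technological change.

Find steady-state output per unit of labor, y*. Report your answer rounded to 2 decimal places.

Steady state requires s·f(k) = (n + δ)·k, i.e. s·k^α = (n + δ)·k.
Rearranging, k^(1−α) = s / (n + δ).
k^0.5 = 0.26 / (0.023 + 0.119) = 0.26 / 0.142 = 1.8310
k* = 1.8310^(1/0.5) ≈ 3.3526
y* = (k*)^α = 3.3526^0.5 ≈ 1.8310

y* ≈ 1.83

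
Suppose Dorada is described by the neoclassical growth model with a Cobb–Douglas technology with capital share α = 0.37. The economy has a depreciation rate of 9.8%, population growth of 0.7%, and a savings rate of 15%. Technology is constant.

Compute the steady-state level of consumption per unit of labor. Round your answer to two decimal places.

c* = 1.05

In steady state, investment equals break-even investment: s·k^α = (n + δ)·k.
Dividing both sides by k: k^(1−α) = s / (n + δ).
k^0.63 = 0.15 / (0.007 + 0.098) = 0.15 / 0.105 = 1.4286
k* = 1.4286^(1/0.63) ≈ 1.7615
y* = (k*)^α = 1.7615^0.37 ≈ 1.2330
c* = (1 − s)·y* = (1 − 0.15) × 1.2330 ≈ 1.0481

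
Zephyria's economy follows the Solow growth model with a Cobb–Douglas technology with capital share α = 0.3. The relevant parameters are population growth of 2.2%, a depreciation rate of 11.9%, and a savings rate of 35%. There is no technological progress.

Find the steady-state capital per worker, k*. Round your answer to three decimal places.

k* = 3.665

At the steady state, Δk = 0, so s·k^α = (n + δ)·k.
Dividing both sides by k: k^(1−α) = s / (n + δ).
k^0.7 = 0.35 / (0.022 + 0.119) = 0.35 / 0.141 = 2.4823
k* = 2.4823^(1/0.7) ≈ 3.6650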